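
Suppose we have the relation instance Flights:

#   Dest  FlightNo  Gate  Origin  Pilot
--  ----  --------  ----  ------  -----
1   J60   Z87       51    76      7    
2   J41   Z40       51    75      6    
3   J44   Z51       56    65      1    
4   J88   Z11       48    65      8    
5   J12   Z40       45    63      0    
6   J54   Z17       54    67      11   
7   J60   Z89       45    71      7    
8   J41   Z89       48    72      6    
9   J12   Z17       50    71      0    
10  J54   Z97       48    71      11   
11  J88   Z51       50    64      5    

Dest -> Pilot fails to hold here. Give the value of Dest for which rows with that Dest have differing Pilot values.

Dest=J60: rows 1, 7 → Pilot = 7, 7 ✓
Dest=J41: rows 2, 8 → Pilot = 6, 6 ✓
Dest=J44: row 3 → Pilot = 1 ✓
Dest=J88: rows 4, 11 → Pilot takes values {8, 5} — violation
Dest=J12: rows 5, 9 → Pilot = 0, 0 ✓
Dest=J54: rows 6, 10 → Pilot = 11, 11 ✓
The only Dest value with inconsistent Pilot is Dest=J88.

J88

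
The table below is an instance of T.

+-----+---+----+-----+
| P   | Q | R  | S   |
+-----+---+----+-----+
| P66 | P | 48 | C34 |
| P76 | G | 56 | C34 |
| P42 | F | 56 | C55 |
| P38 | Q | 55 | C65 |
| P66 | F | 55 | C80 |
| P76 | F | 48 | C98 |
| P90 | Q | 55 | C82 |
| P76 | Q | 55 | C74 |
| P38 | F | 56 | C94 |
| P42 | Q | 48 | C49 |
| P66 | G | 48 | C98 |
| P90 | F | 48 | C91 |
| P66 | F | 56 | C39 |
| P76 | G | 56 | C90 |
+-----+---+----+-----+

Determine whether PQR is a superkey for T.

Two distinct rows share (P=P76, Q=G, R=56), so PQR does not determine every attribute — not a superkey.

No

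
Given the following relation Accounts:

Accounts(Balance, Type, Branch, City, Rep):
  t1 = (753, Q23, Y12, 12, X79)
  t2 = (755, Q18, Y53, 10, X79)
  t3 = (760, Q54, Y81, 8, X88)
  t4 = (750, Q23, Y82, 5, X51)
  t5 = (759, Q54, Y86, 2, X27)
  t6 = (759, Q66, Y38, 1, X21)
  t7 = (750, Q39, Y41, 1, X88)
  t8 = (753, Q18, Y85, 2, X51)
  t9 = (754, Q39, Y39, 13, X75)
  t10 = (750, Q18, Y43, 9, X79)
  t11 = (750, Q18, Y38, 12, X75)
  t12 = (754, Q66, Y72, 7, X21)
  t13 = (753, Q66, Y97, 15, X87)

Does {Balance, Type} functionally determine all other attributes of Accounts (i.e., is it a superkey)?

No

Rows 10 and 11 have the same {Balance, Type} value (Balance=750, Type=Q18) but are distinct tuples, so {Balance, Type} does not determine every attribute — not a superkey.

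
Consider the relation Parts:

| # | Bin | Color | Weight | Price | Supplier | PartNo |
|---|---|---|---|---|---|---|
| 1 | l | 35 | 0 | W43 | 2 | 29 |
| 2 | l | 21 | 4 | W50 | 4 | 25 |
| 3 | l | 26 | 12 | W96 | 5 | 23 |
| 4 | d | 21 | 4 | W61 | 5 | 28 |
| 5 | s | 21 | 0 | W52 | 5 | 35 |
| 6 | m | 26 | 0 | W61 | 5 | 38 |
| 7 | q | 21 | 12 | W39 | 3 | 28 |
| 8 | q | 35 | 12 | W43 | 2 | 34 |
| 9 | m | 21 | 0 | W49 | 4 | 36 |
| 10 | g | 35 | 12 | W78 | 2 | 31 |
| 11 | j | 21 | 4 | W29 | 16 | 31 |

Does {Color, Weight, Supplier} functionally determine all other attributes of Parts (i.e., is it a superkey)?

No

Rows 8 and 10 have the same {Color, Weight, Supplier} value (Color=35, Weight=12, Supplier=2) but are distinct tuples, so {Color, Weight, Supplier} does not determine every attribute — not a superkey.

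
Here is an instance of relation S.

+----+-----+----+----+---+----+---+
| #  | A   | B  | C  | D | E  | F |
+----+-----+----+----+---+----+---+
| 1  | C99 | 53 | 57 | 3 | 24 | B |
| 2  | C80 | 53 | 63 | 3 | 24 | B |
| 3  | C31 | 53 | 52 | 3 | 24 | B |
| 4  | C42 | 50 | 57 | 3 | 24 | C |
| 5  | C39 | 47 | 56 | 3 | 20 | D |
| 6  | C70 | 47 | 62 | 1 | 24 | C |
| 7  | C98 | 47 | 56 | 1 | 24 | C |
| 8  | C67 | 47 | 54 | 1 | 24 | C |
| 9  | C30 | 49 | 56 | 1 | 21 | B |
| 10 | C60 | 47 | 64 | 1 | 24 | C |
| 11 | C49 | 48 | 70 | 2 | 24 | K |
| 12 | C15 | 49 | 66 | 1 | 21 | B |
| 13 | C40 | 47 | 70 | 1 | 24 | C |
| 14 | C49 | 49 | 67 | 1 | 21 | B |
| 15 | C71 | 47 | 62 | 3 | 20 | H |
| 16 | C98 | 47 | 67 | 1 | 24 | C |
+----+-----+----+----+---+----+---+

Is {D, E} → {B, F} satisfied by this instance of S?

(D=3, E=24): rows 1, 2, 3, 4 → {B,F} takes values {(53, B), (50, C)} — violation
(D=3, E=20): rows 5, 15 → {B,F} takes values {(47, D), (47, H)} — violation
(D=1, E=24): rows 6, 7, 8, 10, 13, 16 → {B,F} = (47, C), (47, C), (47, C), (47, C), (47, C), (47, C) ✓
(D=1, E=21): rows 9, 12, 14 → {B,F} = (49, B), (49, B), (49, B) ✓
(D=2, E=24): row 11 → {B,F} = (48, K) ✓
Two rows agree on {D, E} but differ on {B, F}, so {D, E} → {B, F} does not hold.

No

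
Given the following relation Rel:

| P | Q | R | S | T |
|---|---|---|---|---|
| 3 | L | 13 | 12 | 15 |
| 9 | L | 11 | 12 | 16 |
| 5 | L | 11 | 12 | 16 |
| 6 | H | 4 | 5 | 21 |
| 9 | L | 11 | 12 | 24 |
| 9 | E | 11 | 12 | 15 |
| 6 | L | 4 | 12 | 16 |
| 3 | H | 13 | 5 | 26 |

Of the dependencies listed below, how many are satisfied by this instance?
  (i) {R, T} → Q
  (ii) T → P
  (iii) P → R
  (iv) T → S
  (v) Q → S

4

(i) {R, T} → Q: every LHS value maps to a single RHS value — holds.
(ii) T → P: T=15: 2 rows → P takes values {3, 9} — violation; T=16: 3 rows → P takes values {9, 5, 6} — violation — fails.
(iii) P → R: every LHS value maps to a single RHS value — holds.
(iv) T → S: every LHS value maps to a single RHS value — holds.
(v) Q → S: every LHS value maps to a single RHS value — holds.
4 of the 5 dependencies hold.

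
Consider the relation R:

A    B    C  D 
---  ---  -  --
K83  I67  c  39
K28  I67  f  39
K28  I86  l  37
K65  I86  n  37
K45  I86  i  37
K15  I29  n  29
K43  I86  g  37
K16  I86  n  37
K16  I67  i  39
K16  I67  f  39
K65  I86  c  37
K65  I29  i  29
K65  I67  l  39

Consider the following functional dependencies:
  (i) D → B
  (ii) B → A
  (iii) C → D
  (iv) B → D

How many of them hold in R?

2

(i) D → B: every LHS value maps to a single RHS value — holds.
(ii) B → A: B=I67: 5 rows → A takes values {K83, K28, K16, K65} — violation; B=I86: 6 rows → A takes values {K28, K65, K45, K43, K16} — violation; B=I29: 2 rows → A takes values {K15, K65} — violation — fails.
(iii) C → D: C=c: 2 rows → D takes values {39, 37} — violation; C=l: 2 rows → D takes values {37, 39} — violation; C=n: 3 rows → D takes values {37, 29} — violation; C=i: 3 rows → D takes values {37, 39, 29} — violation — fails.
(iv) B → D: every LHS value maps to a single RHS value — holds.
2 of the 4 dependencies hold.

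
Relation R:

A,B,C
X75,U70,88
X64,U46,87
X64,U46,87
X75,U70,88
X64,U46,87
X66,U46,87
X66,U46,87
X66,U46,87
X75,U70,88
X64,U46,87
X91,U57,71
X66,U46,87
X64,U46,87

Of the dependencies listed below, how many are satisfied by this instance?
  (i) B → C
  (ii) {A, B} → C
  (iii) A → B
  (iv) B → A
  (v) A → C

(i) B → C: every LHS value maps to a single RHS value — holds.
(ii) {A, B} → C: every LHS value maps to a single RHS value — holds.
(iii) A → B: every LHS value maps to a single RHS value — holds.
(iv) B → A: B=U46: 9 rows → A takes values {X64, X66} — violation — fails.
(v) A → C: every LHS value maps to a single RHS value — holds.
4 of the 5 dependencies hold.

4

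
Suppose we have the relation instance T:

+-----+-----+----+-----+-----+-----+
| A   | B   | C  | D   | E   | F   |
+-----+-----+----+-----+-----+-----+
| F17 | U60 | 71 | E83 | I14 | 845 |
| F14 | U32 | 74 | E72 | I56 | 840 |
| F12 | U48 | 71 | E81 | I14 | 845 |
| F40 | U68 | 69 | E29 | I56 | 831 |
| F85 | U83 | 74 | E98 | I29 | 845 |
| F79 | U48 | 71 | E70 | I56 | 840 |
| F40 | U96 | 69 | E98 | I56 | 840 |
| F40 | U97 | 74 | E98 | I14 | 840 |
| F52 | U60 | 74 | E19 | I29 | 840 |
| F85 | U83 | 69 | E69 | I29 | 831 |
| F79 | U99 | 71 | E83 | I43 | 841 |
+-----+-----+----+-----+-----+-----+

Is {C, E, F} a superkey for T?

Two distinct rows share (C=71, E=I14, F=845), so {C, E, F} does not determine every attribute — not a superkey.

No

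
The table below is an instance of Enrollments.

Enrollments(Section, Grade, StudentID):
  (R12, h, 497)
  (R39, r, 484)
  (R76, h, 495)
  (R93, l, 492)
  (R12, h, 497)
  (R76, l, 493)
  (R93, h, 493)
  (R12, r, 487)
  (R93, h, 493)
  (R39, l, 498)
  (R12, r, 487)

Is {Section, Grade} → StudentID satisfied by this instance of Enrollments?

(Section=R12, Grade=h): 2 rows → StudentID = 497, 497 ✓
(Section=R39, Grade=r): 1 row → StudentID = 484 ✓
(Section=R76, Grade=h): 1 row → StudentID = 495 ✓
(Section=R93, Grade=l): 1 row → StudentID = 492 ✓
(Section=R76, Grade=l): 1 row → StudentID = 493 ✓
(Section=R93, Grade=h): 2 rows → StudentID = 493, 493 ✓
(Section=R12, Grade=r): 2 rows → StudentID = 487, 487 ✓
(Section=R39, Grade=l): 1 row → StudentID = 498 ✓
Every {Section, Grade} value is associated with a single StudentID value, so {Section, Grade} → StudentID holds.

Yes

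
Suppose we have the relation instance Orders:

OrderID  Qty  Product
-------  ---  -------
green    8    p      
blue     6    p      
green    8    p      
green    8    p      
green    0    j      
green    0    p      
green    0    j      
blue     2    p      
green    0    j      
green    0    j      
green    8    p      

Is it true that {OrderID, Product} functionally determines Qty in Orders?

(OrderID=green, Product=p): 5 rows → Qty takes values {8, 0} — violation
(OrderID=blue, Product=p): 2 rows → Qty takes values {6, 2} — violation
(OrderID=green, Product=j): 4 rows → Qty = 0, 0, 0, 0 ✓
Two rows agree on {OrderID, Product} but differ on Qty, so {OrderID, Product} → Qty does not hold.

No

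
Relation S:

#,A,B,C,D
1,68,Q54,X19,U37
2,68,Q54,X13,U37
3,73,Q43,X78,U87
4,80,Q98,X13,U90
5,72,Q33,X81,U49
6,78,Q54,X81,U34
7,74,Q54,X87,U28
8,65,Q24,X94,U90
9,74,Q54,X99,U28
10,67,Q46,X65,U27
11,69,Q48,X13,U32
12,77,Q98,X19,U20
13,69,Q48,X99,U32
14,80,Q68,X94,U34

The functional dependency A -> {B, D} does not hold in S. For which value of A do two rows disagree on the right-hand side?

A=68: rows 1, 2 → {B,D} = (Q54, U37), (Q54, U37) ✓
A=73: row 3 → {B,D} = (Q43, U87) ✓
A=80: rows 4, 14 → {B,D} takes values {(Q98, U90), (Q68, U34)} — violation
A=72: row 5 → {B,D} = (Q33, U49) ✓
A=78: row 6 → {B,D} = (Q54, U34) ✓
A=74: rows 7, 9 → {B,D} = (Q54, U28), (Q54, U28) ✓
A=65: row 8 → {B,D} = (Q24, U90) ✓
A=67: row 10 → {B,D} = (Q46, U27) ✓
A=69: rows 11, 13 → {B,D} = (Q48, U32), (Q48, U32) ✓
A=77: row 12 → {B,D} = (Q98, U20) ✓
The only A value with inconsistent RHS is A=80.

80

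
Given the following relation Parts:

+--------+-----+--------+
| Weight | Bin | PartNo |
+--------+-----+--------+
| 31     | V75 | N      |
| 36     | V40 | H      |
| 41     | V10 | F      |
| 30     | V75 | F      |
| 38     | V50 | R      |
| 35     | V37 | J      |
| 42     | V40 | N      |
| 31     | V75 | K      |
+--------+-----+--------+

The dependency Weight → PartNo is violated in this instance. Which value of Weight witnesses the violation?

Weight=31: 2 rows → PartNo takes values {N, K} — violation
Weight=36: 1 row → PartNo = H ✓
Weight=41: 1 row → PartNo = F ✓
Weight=30: 1 row → PartNo = F ✓
Weight=38: 1 row → PartNo = R ✓
Weight=35: 1 row → PartNo = J ✓
Weight=42: 1 row → PartNo = N ✓
The only Weight value with inconsistent PartNo is Weight=31.

31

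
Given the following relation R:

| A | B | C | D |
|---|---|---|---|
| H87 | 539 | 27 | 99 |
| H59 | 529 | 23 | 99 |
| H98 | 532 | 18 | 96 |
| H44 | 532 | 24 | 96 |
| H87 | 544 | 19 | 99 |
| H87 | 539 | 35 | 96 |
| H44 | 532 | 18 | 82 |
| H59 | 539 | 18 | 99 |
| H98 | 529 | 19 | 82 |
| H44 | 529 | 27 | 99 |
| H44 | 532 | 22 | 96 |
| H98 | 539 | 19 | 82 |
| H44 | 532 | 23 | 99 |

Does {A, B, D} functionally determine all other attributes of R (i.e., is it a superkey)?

Two distinct rows share (A=H44, B=532, D=96), so {A, B, D} does not determine every attribute — not a superkey.

No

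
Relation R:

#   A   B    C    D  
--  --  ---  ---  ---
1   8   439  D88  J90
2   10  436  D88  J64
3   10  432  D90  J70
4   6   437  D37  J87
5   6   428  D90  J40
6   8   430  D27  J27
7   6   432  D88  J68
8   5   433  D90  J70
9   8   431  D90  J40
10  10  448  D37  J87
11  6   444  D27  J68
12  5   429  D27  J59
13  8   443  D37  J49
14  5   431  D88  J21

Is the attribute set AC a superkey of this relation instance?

All 14 rows have distinct AC values, so AC → (all attributes) holds and AC is a superkey.

Yes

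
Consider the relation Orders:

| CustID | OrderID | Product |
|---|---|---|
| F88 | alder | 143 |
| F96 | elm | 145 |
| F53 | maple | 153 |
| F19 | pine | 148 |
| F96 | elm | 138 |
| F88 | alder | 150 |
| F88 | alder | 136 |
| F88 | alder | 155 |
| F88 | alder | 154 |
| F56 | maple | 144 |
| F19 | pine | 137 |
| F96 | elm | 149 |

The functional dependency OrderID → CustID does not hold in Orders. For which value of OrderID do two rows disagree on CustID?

OrderID=alder: 5 rows → CustID = F88, F88, F88, F88, F88 ✓
OrderID=elm: 3 rows → CustID = F96, F96, F96 ✓
OrderID=maple: 2 rows → CustID takes values {F53, F56} — violation
OrderID=pine: 2 rows → CustID = F19, F19 ✓
The only OrderID value with inconsistent CustID is OrderID=maple.

maple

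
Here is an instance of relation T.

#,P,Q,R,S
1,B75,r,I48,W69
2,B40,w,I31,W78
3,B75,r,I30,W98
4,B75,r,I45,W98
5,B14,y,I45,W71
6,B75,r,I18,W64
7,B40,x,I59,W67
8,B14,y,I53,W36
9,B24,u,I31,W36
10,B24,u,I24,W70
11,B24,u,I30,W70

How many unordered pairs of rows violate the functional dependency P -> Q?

P=B75: all 4 rows agree on Q — 0 pairs.
P=B40: violating pairs (2,7) — 1 pair.
P=B14: all 2 rows agree on Q — 0 pairs.
P=B24: all 3 rows agree on Q — 0 pairs.

1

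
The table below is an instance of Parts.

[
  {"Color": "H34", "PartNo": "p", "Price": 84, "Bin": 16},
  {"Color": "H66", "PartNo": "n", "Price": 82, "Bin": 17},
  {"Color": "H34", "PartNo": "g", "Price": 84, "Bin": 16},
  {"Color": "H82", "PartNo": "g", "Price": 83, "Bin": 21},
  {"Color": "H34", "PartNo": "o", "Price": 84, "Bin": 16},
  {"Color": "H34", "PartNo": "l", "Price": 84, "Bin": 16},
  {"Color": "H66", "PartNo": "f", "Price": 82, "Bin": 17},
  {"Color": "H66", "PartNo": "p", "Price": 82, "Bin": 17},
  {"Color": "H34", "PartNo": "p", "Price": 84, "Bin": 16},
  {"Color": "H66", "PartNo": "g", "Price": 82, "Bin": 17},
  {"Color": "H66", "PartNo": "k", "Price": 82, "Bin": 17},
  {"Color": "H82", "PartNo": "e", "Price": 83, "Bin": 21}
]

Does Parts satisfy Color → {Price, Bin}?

Color=H34: 5 rows → {Price,Bin} = (84, 16), (84, 16), (84, 16), (84, 16), (84, 16) ✓
Color=H66: 5 rows → {Price,Bin} = (82, 17), (82, 17), (82, 17), (82, 17), (82, 17) ✓
Color=H82: 2 rows → {Price,Bin} = (83, 21), (83, 21) ✓
Every Color value is associated with a single {Price, Bin} value, so Color → {Price, Bin} holds.

Yes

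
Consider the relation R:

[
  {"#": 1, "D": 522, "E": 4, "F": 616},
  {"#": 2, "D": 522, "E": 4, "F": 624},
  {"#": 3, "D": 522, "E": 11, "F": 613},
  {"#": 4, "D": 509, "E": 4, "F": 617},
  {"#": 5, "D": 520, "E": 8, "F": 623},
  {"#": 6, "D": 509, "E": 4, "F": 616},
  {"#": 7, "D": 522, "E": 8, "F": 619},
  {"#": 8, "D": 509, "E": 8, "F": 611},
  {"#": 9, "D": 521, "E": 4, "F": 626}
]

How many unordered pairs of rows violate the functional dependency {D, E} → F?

(D=522, E=4): violating pairs (1,2) — 1 pair.
(D=509, E=4): violating pairs (4,6) — 1 pair.

2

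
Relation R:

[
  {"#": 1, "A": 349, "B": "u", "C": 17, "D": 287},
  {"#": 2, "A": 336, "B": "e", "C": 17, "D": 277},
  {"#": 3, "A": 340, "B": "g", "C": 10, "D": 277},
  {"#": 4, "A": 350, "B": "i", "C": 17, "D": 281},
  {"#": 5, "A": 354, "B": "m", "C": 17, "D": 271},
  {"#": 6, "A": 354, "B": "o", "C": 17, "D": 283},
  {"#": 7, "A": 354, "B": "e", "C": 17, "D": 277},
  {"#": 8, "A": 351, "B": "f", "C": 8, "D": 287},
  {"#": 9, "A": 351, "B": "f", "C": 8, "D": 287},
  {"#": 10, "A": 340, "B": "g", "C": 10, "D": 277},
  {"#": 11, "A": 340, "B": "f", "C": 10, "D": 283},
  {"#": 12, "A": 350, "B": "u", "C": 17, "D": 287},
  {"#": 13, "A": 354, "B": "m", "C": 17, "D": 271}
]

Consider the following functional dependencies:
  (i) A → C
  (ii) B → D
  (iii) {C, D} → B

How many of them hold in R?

(i) A → C: every LHS value maps to a single RHS value — holds.
(ii) B → D: B=f: rows 8, 9, 11 → D takes values {287, 283} — violation — fails.
(iii) {C, D} → B: every LHS value maps to a single RHS value — holds.
2 of the 3 dependencies hold.

2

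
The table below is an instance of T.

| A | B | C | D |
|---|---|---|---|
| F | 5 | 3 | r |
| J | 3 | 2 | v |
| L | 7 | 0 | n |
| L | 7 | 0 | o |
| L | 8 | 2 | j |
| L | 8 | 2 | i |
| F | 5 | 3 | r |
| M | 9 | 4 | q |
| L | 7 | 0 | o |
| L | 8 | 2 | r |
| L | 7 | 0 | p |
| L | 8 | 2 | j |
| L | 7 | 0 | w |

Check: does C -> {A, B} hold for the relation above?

C=3: 2 rows → {A,B} = (F, 5), (F, 5) ✓
C=2: 5 rows → {A,B} takes values {(J, 3), (L, 8)} — violation
C=0: 5 rows → {A,B} = (L, 7), (L, 7), (L, 7), (L, 7), (L, 7) ✓
C=4: 1 row → {A,B} = (M, 9) ✓
Two rows agree on C but differ on {A, B}, so C -> {A, B} does not hold.

No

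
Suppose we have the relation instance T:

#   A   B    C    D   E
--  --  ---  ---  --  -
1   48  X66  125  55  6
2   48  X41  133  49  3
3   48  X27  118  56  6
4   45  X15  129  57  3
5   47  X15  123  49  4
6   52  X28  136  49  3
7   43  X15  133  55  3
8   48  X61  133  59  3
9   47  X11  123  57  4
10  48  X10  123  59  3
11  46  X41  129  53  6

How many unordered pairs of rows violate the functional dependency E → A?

14

E=6: violating pairs (1,11), (3,11) — 2 pairs.
E=3: violating pairs (2,4), (2,6), (2,7), (4,6), (4,7), (4,8), (4,10), (6,7), (6,8), (6,10), (7,8), (7,10) — 12 pairs.
E=4: all 2 rows agree on A — 0 pairs.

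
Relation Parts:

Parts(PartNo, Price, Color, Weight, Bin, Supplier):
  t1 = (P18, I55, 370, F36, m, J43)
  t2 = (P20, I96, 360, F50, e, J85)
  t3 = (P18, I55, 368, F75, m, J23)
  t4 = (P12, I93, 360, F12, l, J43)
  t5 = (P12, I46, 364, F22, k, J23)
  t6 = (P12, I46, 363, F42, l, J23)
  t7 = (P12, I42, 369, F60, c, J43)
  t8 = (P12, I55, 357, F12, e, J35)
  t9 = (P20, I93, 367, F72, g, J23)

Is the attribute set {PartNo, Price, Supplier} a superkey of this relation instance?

Rows 5 and 6 have the same {PartNo, Price, Supplier} value (PartNo=P12, Price=I46, Supplier=J23) but are distinct tuples, so {PartNo, Price, Supplier} does not determine every attribute — not a superkey.

No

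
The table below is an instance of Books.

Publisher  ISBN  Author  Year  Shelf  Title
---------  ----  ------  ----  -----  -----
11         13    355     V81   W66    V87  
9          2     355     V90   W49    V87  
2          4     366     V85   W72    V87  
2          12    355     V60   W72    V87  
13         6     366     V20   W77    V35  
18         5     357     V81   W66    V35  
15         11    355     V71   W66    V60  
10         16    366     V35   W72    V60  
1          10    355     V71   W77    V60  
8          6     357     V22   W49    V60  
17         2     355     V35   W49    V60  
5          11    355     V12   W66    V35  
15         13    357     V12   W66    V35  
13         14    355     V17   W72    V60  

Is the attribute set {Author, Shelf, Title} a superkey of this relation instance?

No

Two distinct rows share (Author=357, Shelf=W66, Title=V35), so {Author, Shelf, Title} does not determine every attribute — not a superkey.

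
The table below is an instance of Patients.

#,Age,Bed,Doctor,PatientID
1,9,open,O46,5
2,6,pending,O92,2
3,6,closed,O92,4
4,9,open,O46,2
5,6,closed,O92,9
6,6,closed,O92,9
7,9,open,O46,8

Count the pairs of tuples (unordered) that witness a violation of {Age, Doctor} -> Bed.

(Age=9, Doctor=O46): all 3 rows agree on Bed — 0 pairs.
(Age=6, Doctor=O92): violating pairs (2,3), (2,5), (2,6) — 3 pairs.

3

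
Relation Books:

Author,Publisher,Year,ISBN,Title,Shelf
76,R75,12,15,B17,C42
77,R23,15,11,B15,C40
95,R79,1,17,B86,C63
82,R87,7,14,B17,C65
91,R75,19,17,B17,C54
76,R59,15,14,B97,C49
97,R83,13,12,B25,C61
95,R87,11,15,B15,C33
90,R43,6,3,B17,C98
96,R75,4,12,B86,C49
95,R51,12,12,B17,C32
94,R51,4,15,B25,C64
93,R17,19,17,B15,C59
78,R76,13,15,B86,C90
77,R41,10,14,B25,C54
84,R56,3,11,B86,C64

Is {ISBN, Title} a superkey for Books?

Yes

All 16 rows have distinct {ISBN, Title} values, so {ISBN, Title} → (all attributes) holds and {ISBN, Title} is a superkey.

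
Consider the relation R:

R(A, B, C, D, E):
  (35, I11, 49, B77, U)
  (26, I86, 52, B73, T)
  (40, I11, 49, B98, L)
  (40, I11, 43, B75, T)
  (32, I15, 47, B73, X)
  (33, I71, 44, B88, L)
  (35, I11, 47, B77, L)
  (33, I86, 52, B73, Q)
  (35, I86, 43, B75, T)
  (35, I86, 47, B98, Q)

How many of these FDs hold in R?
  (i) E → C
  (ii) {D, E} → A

0

(i) E → C: E=T: 3 rows → C takes values {52, 43} — violation; E=L: 3 rows → C takes values {49, 44, 47} — violation; E=Q: 2 rows → C takes values {52, 47} — violation — fails.
(ii) {D, E} → A: (D=B75, E=T): 2 rows → A takes values {40, 35} — violation — fails.
None of the 2 dependencies hold.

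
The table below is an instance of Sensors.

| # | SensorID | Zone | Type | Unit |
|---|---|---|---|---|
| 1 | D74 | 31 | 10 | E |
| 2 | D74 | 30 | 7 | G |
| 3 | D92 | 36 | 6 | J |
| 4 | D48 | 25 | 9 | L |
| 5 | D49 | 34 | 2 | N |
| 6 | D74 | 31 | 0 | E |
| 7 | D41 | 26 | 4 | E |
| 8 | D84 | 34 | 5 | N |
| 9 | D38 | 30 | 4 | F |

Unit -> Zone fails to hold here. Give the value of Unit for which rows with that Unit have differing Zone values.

E

Unit=E: rows 1, 6, 7 → Zone takes values {31, 26} — violation
Unit=G: row 2 → Zone = 30 ✓
Unit=J: row 3 → Zone = 36 ✓
Unit=L: row 4 → Zone = 25 ✓
Unit=N: rows 5, 8 → Zone = 34, 34 ✓
Unit=F: row 9 → Zone = 30 ✓
The only Unit value with inconsistent Zone is Unit=E.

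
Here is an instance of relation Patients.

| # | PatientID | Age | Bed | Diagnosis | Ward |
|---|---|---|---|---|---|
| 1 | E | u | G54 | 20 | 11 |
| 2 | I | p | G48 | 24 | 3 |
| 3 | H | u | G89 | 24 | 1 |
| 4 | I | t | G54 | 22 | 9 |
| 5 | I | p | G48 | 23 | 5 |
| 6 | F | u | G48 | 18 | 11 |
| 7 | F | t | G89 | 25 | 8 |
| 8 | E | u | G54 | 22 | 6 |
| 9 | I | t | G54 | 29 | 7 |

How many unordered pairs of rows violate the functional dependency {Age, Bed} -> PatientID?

(Age=u, Bed=G54): all 2 rows agree on PatientID — 0 pairs.
(Age=p, Bed=G48): all 2 rows agree on PatientID — 0 pairs.
(Age=t, Bed=G54): all 2 rows agree on PatientID — 0 pairs.

0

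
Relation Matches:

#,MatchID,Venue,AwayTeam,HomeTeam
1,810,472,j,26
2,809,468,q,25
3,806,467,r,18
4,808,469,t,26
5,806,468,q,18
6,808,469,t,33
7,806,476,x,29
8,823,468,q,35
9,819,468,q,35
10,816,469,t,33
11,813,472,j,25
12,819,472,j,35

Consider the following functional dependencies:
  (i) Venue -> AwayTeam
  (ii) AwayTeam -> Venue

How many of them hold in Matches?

2

(i) Venue -> AwayTeam: every LHS value maps to a single RHS value — holds.
(ii) AwayTeam -> Venue: every LHS value maps to a single RHS value — holds.
2 of the 2 dependencies hold.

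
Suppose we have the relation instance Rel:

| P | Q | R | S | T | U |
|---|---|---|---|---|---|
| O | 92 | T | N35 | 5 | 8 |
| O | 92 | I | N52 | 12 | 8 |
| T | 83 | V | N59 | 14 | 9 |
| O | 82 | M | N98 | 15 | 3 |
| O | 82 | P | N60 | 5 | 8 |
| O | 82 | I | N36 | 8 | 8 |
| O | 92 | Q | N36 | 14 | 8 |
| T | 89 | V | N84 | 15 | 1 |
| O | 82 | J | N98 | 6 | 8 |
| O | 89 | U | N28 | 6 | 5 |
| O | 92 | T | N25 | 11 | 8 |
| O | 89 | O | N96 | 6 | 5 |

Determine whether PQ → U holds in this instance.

No

(P=O, Q=92): 4 rows → U = 8, 8, 8, 8 ✓
(P=T, Q=83): 1 row → U = 9 ✓
(P=O, Q=82): 4 rows → U takes values {3, 8} — violation
(P=T, Q=89): 1 row → U = 1 ✓
(P=O, Q=89): 2 rows → U = 5, 5 ✓
Two rows agree on PQ but differ on U, so PQ → U does not hold.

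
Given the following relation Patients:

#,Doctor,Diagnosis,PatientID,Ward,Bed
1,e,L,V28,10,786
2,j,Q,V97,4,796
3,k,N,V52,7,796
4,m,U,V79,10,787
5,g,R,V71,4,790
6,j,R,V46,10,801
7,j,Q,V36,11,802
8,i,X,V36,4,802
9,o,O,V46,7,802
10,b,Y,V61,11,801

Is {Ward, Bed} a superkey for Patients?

All 10 rows have distinct {Ward, Bed} values, so {Ward, Bed} → (all attributes) holds and {Ward, Bed} is a superkey.

Yes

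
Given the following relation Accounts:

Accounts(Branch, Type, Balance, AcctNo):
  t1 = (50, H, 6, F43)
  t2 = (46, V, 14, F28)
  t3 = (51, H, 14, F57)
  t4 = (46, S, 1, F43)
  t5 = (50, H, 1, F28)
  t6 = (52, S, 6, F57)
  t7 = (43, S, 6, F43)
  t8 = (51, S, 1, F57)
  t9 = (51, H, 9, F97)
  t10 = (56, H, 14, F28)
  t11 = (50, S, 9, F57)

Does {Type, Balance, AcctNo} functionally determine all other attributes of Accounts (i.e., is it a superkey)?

Yes

All 11 rows have distinct {Type, Balance, AcctNo} values, so {Type, Balance, AcctNo} → (all attributes) holds and {Type, Balance, AcctNo} is a superkey.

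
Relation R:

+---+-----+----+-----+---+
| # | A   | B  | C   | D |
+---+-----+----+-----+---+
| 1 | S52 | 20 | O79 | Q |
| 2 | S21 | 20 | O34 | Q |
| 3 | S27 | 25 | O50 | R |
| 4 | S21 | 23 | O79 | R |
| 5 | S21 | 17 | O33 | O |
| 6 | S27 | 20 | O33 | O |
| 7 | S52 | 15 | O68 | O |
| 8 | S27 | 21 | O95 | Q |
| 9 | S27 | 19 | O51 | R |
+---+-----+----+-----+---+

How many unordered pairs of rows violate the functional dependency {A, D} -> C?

1

(A=S27, D=R): violating pairs (3,9) — 1 pair.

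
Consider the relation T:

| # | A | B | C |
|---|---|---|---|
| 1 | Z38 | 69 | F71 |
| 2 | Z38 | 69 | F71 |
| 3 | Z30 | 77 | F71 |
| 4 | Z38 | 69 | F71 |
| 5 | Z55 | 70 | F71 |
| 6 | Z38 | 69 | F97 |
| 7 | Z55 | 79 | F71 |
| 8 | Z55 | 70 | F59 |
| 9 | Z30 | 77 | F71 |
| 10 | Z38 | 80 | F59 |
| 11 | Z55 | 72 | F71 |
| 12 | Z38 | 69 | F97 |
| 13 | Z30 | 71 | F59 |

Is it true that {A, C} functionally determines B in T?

No

(A=Z38, C=F71): rows 1, 2, 4 → B = 69, 69, 69 ✓
(A=Z30, C=F71): rows 3, 9 → B = 77, 77 ✓
(A=Z55, C=F71): rows 5, 7, 11 → B takes values {70, 79, 72} — violation
(A=Z38, C=F97): rows 6, 12 → B = 69, 69 ✓
(A=Z55, C=F59): row 8 → B = 70 ✓
(A=Z38, C=F59): row 10 → B = 80 ✓
(A=Z30, C=F59): row 13 → B = 71 ✓
Two rows agree on {A, C} but differ on B, so {A, C} → B does not hold.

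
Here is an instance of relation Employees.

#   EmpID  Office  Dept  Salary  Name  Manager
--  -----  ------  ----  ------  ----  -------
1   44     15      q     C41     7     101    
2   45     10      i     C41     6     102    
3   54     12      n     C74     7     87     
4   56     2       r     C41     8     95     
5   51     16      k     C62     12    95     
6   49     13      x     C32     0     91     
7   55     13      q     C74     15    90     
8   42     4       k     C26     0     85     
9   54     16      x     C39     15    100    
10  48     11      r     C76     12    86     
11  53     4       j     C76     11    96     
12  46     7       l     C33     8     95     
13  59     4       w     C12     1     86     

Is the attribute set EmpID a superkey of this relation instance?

No

Rows 3 and 9 have the same EmpID value EmpID=54 but are distinct tuples, so EmpID does not determine every attribute — not a superkey.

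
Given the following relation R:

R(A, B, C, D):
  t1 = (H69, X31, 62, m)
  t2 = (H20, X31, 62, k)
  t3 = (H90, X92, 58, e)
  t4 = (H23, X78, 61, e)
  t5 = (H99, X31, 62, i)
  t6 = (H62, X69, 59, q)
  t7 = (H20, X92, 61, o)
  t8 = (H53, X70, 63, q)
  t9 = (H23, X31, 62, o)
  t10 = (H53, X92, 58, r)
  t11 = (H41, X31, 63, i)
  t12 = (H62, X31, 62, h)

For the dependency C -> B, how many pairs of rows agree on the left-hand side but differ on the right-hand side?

C=62: all 5 rows agree on B — 0 pairs.
C=58: all 2 rows agree on B — 0 pairs.
C=61: violating pairs (4,7) — 1 pair.
C=63: violating pairs (8,11) — 1 pair.

2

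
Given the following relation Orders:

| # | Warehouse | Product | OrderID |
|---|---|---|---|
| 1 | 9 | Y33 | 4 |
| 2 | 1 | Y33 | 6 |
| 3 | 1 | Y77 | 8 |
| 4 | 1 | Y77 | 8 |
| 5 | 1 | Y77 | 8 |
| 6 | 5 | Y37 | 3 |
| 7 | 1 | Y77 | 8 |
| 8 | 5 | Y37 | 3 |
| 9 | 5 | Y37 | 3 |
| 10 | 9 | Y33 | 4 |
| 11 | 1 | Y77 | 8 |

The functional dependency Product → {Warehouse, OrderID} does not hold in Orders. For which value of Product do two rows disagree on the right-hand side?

Y33

Product=Y33: rows 1, 2, 10 → {Warehouse,OrderID} takes values {(9, 4), (1, 6)} — violation
Product=Y77: rows 3, 4, 5, 7, 11 → {Warehouse,OrderID} = (1, 8), (1, 8), (1, 8), (1, 8), (1, 8) ✓
Product=Y37: rows 6, 8, 9 → {Warehouse,OrderID} = (5, 3), (5, 3), (5, 3) ✓
The only Product value with inconsistent RHS is Product=Y33.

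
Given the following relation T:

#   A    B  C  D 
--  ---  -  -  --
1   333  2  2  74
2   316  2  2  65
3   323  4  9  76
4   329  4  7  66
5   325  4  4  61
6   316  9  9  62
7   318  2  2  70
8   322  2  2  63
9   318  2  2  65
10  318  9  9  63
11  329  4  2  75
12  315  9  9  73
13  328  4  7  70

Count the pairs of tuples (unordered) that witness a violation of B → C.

9

B=2: all 5 rows agree on C — 0 pairs.
B=4: violating pairs (3,4), (3,5), (3,11), (3,13), (4,5), (4,11), (5,11), (5,13), (11,13) — 9 pairs.
B=9: all 3 rows agree on C — 0 pairs.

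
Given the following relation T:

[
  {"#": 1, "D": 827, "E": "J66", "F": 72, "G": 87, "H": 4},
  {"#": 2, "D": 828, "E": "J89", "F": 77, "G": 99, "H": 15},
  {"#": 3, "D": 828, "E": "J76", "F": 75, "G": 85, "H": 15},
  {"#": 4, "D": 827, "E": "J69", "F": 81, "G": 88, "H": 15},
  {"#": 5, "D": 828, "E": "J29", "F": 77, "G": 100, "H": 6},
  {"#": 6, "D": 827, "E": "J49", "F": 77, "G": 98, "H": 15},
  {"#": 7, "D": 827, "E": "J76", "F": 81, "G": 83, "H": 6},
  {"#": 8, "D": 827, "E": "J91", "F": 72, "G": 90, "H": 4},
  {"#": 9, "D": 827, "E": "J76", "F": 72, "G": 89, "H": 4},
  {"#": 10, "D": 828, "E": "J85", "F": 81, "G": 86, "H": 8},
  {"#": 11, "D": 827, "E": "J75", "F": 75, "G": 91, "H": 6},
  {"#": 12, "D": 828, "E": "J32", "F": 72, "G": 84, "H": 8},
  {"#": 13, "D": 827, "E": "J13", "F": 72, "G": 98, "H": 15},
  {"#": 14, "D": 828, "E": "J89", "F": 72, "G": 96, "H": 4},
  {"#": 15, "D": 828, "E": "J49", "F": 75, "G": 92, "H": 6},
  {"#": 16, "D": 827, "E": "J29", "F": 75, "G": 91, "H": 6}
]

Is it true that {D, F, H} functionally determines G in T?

(D=827, F=72, H=4): rows 1, 8, 9 → G takes values {87, 90, 89} — violation
(D=828, F=77, H=15): row 2 → G = 99 ✓
(D=828, F=75, H=15): row 3 → G = 85 ✓
(D=827, F=81, H=15): row 4 → G = 88 ✓
(D=828, F=77, H=6): row 5 → G = 100 ✓
(D=827, F=77, H=15): row 6 → G = 98 ✓
(D=827, F=81, H=6): row 7 → G = 83 ✓
(D=828, F=81, H=8): row 10 → G = 86 ✓
(D=827, F=75, H=6): rows 11, 16 → G = 91, 91 ✓
(D=828, F=72, H=8): row 12 → G = 84 ✓
(D=827, F=72, H=15): row 13 → G = 98 ✓
(D=828, F=72, H=4): row 14 → G = 96 ✓
(D=828, F=75, H=6): row 15 → G = 92 ✓
Two rows agree on {D, F, H} but differ on G, so {D, F, H} -> G does not hold.

No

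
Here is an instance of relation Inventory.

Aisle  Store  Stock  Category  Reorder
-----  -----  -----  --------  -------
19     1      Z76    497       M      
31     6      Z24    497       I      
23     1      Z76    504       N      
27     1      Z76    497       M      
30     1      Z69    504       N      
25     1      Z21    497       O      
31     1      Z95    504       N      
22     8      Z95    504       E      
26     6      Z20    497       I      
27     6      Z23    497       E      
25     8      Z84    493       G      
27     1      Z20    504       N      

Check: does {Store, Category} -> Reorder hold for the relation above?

No

(Store=1, Category=497): 3 rows → Reorder takes values {M, O} — violation
(Store=6, Category=497): 3 rows → Reorder takes values {I, E} — violation
(Store=1, Category=504): 4 rows → Reorder = N, N, N, N ✓
(Store=8, Category=504): 1 row → Reorder = E ✓
(Store=8, Category=493): 1 row → Reorder = G ✓
Two rows agree on {Store, Category} but differ on Reorder, so {Store, Category} -> Reorder does not hold.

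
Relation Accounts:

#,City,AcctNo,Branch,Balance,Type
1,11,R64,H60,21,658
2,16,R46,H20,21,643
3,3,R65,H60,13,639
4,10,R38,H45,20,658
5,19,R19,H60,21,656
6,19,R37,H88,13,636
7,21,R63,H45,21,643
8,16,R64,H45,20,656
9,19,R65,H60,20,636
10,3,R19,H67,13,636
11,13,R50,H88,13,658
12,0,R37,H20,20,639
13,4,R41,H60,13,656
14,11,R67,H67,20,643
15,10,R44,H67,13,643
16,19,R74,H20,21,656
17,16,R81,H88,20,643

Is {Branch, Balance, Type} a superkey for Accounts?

All 17 rows have distinct {Branch, Balance, Type} values, so {Branch, Balance, Type} → (all attributes) holds and {Branch, Balance, Type} is a superkey.

Yes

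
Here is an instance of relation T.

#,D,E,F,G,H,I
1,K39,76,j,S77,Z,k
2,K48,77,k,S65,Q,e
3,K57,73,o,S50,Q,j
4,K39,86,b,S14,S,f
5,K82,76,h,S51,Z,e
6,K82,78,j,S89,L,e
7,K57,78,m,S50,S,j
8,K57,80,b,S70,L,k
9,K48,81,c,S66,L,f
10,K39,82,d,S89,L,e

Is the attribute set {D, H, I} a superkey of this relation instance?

Yes

All 10 rows have distinct {D, H, I} values, so {D, H, I} → (all attributes) holds and {D, H, I} is a superkey.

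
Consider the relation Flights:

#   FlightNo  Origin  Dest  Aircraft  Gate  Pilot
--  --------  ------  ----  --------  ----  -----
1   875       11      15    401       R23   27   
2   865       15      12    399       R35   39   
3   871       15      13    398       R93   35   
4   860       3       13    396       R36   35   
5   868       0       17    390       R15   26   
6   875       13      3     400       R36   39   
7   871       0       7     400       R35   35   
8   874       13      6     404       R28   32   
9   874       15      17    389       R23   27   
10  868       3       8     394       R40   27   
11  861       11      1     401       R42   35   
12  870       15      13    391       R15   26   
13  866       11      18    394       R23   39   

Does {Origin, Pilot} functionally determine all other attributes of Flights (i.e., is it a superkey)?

Yes

All 13 rows have distinct {Origin, Pilot} values, so {Origin, Pilot} → (all attributes) holds and {Origin, Pilot} is a superkey.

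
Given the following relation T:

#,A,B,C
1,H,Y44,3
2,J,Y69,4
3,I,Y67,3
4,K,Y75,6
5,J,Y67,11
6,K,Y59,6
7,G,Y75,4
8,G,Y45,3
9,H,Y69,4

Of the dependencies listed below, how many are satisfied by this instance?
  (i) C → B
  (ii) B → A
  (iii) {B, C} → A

(i) C → B: C=3: rows 1, 3, 8 → B takes values {Y44, Y67, Y45} — violation; C=4: rows 2, 7, 9 → B takes values {Y69, Y75} — violation; C=6: rows 4, 6 → B takes values {Y75, Y59} — violation — fails.
(ii) B → A: B=Y69: rows 2, 9 → A takes values {J, H} — violation; B=Y67: rows 3, 5 → A takes values {I, J} — violation; B=Y75: rows 4, 7 → A takes values {K, G} — violation — fails.
(iii) {B, C} → A: (B=Y69, C=4): rows 2, 9 → A takes values {J, H} — violation — fails.
None of the 3 dependencies hold.

0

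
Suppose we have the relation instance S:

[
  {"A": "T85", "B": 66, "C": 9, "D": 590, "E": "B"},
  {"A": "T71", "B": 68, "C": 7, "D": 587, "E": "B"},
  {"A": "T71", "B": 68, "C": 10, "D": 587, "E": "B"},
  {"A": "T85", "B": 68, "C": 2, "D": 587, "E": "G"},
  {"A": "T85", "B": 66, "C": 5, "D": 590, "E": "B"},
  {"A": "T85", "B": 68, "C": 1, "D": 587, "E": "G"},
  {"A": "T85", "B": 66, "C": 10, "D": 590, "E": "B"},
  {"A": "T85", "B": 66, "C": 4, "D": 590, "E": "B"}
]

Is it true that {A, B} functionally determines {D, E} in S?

Yes

(A=T85, B=66): 4 rows → {D,E} = (590, B), (590, B), (590, B), (590, B) ✓
(A=T71, B=68): 2 rows → {D,E} = (587, B), (587, B) ✓
(A=T85, B=68): 2 rows → {D,E} = (587, G), (587, G) ✓
Every {A, B} value is associated with a single {D, E} value, so {A, B} -> {D, E} holds.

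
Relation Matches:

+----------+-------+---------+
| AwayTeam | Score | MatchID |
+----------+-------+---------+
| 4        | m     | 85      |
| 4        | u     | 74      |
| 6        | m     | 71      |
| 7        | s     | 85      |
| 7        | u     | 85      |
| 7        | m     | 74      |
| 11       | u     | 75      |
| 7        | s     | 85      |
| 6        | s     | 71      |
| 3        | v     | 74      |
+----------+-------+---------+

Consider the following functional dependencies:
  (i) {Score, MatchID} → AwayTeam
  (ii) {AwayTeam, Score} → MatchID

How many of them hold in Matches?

2

(i) {Score, MatchID} → AwayTeam: every LHS value maps to a single RHS value — holds.
(ii) {AwayTeam, Score} → MatchID: every LHS value maps to a single RHS value — holds.
2 of the 2 dependencies hold.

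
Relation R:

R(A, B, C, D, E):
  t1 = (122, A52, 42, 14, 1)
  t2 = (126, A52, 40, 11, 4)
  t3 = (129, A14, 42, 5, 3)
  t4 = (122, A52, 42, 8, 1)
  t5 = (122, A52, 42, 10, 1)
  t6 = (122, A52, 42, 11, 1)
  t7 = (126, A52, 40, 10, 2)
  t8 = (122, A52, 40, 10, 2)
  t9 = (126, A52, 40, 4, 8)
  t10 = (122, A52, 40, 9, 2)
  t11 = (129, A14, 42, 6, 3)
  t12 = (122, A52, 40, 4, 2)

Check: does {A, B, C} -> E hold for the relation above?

No

(A=122, B=A52, C=42): rows 1, 4, 5, 6 → E = 1, 1, 1, 1 ✓
(A=126, B=A52, C=40): rows 2, 7, 9 → E takes values {4, 2, 8} — violation
(A=129, B=A14, C=42): rows 3, 11 → E = 3, 3 ✓
(A=122, B=A52, C=40): rows 8, 10, 12 → E = 2, 2, 2 ✓
Two rows agree on {A, B, C} but differ on E, so {A, B, C} -> E does not hold.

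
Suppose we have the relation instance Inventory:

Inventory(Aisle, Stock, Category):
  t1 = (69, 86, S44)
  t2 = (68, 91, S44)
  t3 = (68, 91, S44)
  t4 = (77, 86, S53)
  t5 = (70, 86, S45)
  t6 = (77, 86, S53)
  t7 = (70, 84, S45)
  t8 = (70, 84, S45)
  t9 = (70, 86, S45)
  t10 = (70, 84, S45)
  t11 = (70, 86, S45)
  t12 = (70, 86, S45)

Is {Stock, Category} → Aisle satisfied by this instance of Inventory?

Yes

(Stock=86, Category=S44): row 1 → Aisle = 69 ✓
(Stock=91, Category=S44): rows 2, 3 → Aisle = 68, 68 ✓
(Stock=86, Category=S53): rows 4, 6 → Aisle = 77, 77 ✓
(Stock=86, Category=S45): rows 5, 9, 11, 12 → Aisle = 70, 70, 70, 70 ✓
(Stock=84, Category=S45): rows 7, 8, 10 → Aisle = 70, 70, 70 ✓
Every {Stock, Category} value is associated with a single Aisle value, so {Stock, Category} → Aisle holds.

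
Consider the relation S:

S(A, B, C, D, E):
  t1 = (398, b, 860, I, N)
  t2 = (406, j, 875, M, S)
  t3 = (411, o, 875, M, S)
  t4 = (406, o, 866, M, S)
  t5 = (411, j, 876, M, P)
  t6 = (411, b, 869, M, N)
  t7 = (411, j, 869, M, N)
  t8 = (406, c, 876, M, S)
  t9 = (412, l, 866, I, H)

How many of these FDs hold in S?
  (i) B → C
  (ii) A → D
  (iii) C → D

(i) B → C: B=b: rows 1, 6 → C takes values {860, 869} — violation; B=j: rows 2, 5, 7 → C takes values {875, 876, 869} — violation; B=o: rows 3, 4 → C takes values {875, 866} — violation — fails.
(ii) A → D: every LHS value maps to a single RHS value — holds.
(iii) C → D: C=866: rows 4, 9 → D takes values {M, I} — violation — fails.
1 of the 3 dependencies holds.

1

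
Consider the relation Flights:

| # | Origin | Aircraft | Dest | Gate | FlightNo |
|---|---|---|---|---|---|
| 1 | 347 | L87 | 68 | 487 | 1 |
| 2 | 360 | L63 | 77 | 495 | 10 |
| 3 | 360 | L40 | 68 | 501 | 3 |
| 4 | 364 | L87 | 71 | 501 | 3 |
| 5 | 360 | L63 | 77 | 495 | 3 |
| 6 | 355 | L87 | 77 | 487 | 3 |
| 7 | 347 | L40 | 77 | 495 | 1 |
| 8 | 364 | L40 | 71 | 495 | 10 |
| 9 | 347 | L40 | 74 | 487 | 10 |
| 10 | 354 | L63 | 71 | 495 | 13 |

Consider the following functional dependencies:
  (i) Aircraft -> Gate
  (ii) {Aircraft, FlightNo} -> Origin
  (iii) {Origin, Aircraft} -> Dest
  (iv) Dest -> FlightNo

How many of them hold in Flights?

(i) Aircraft -> Gate: Aircraft=L87: rows 1, 4, 6 → Gate takes values {487, 501} — violation; Aircraft=L40: rows 3, 7, 8, 9 → Gate takes values {501, 495, 487} — violation — fails.
(ii) {Aircraft, FlightNo} -> Origin: (Aircraft=L87, FlightNo=3): rows 4, 6 → Origin takes values {364, 355} — violation; (Aircraft=L40, FlightNo=10): rows 8, 9 → Origin takes values {364, 347} — violation — fails.
(iii) {Origin, Aircraft} -> Dest: (Origin=347, Aircraft=L40): rows 7, 9 → Dest takes values {77, 74} — violation — fails.
(iv) Dest -> FlightNo: Dest=68: rows 1, 3 → FlightNo takes values {1, 3} — violation; Dest=77: rows 2, 5, 6, 7 → FlightNo takes values {10, 3, 1} — violation; Dest=71: rows 4, 8, 10 → FlightNo takes values {3, 10, 13} — violation — fails.
None of the 4 dependencies hold.

0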